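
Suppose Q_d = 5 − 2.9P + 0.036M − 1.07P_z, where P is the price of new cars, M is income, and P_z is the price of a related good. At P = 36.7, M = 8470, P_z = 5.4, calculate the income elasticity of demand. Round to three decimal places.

1.542

At the given point, Q_d = 5 − 2.9(36.7) + 0.036(8470) − 1.07(5.4) = 5 − 106.43 + 304.92 − 5.778 = 197.712.
∂Q_d/∂M = +0.036, so E_I = 0.036·(8470/197.712) ≈ 1.542.
E_I > 1: normal good (luxury).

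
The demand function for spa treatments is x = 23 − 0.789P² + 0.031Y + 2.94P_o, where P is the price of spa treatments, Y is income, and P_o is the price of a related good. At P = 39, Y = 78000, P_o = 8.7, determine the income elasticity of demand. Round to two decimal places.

1.91

Substituting, x = 23 − 0.789(39)² + 0.031(78000) + 2.94(8.7) = 23 − 1200.069 + 2418 + 25.578 = 1266.509.
∂x/∂Y = +0.031, so E_I = 0.031·(78000/1266.509) ≈ 1.91.
E_I > 1: normal good (luxury).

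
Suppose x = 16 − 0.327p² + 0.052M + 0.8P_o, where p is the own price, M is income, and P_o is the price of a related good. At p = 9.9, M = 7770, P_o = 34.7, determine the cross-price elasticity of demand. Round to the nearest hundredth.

0.07

At the given point, x = 16 − 0.327(9.9)² + 0.052(7770) + 0.8(34.7) = 16 − 32.0493 + 404.04 + 27.76 = 415.7507.
∂x/∂P_o = +0.8, so E_xy = 0.8·(34.7/415.7507) ≈ 0.07.
E_xy > 0: the goods are substitutes.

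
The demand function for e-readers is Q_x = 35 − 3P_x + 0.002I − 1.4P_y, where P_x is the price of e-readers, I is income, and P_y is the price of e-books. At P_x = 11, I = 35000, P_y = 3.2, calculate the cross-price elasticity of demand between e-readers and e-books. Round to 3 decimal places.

Q_x = 35 − 3(11) + 0.002(35000) − 1.4(3.2) = 35 − 33 + 70 − 4.48 = 67.52.
∂Q_x/∂P_y = −1.4, so E_xy = -1.4·(3.2/67.52) ≈ -0.066.
E_xy < 0: the goods are complements.

-0.066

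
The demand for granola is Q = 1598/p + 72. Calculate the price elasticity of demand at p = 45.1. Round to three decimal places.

-0.330

At p = 45.1, Q = 107.4324.
dQ/dp = −1598/p² = −0.7856.
Point elasticity E = (dQ/dp)·(p/Q) = -0.7856 × 45.1/107.4324 ≈ -0.330.
|E| < 1, so demand is inelastic at this price.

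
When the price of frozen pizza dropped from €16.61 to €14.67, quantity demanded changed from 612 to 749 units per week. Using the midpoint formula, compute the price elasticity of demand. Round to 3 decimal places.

%Δq = (749 − 612)/[(612 + 749)/2] = 137/680.5 ≈ 0.2013.
%ΔP = (14.67 − 16.61)/[(16.61 + 14.67)/2] = -1.94/15.64 ≈ -0.1240.
Arc elasticity E = %Δq/%ΔP ≈ 0.2013/-0.1240 ≈ -1.623.
|E| > 1: demand is elastic over this range.

-1.623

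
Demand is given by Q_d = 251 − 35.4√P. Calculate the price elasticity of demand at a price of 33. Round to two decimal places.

At P = 33, Q_d = 47.6425.
dQ_d/dP = −35.4/(2√P) = −35.4/(2·5.7446).
Point elasticity E = (dQ_d/dP)·(P/Q_d) = -3.0812 × 33/47.6425 ≈ -2.13.
|E| > 1, so demand is elastic at this price.

-2.13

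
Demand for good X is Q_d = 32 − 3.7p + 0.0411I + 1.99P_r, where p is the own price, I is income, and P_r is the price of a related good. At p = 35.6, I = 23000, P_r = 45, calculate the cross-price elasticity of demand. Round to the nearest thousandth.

0.096

At the given point, Q_d = 32 − 3.7(35.6) + 0.0411(23000) + 1.99(45) = 32 − 131.72 + 945.3 + 89.55 = 935.13.
∂Q_d/∂P_r = +1.99, so E_xy = 1.99·(45/935.13) ≈ 0.096.
E_xy > 0: the goods are substitutes.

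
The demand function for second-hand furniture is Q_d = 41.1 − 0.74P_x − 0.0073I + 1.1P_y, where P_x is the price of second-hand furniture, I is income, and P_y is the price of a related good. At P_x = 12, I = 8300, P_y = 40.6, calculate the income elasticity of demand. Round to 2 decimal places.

-3.72

Q_d = 41.1 − 0.74(12) − 0.0073(8300) + 1.1(40.6) = 41.1 − 8.88 − 60.59 + 44.66 = 16.29.
∂Q_d/∂I = −0.0073, so E_I = -0.0073·(8300/16.29) ≈ -3.72.
E_I < 0: inferior good.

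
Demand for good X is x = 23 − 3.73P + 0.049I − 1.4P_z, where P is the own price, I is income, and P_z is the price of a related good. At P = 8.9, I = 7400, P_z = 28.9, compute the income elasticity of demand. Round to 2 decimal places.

x = 23 − 3.73(8.9) + 0.049(7400) − 1.4(28.9) = 23 − 33.197 + 362.6 − 40.46 = 311.943.
∂x/∂I = +0.049, so E_I = 0.049·(7400/311.943) ≈ 1.16.
E_I > 1: normal good (luxury).

1.16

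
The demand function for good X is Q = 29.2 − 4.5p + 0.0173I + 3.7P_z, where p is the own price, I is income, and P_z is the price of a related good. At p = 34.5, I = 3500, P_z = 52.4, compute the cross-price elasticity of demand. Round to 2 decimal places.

1.51

First evaluate Q: 29.2 − 4.5(34.5) + 0.0173(3500) + 3.7(52.4) = 29.2 − 155.25 + 60.55 + 193.88 = 128.38.
∂Q/∂P_z = +3.7, so E_xy = 3.7·(52.4/128.38) ≈ 1.51.
E_xy > 0: the goods are substitutes.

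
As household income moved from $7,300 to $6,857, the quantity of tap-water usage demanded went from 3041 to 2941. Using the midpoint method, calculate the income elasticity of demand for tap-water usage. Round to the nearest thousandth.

0.534

%ΔQ = (2941 − 3041)/[(3041+2941)/2] = -100/2991 ≈ -0.0334.
%ΔI = (6,857 − 7,300)/[(7,300+6,857)/2] = -443/7078.5 ≈ -0.0626.
E_I = %ΔQ/%ΔI ≈ 0.534.
E_I ∈ (0,1): normal good (necessity).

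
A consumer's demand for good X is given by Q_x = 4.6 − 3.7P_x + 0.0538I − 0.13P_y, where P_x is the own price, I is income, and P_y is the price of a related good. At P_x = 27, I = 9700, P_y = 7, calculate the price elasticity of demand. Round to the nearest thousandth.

-0.235

Q_x = 4.6 − 3.7(27) + 0.0538(9700) − 0.13(7) = 4.6 − 99.9 + 521.86 − 0.91 = 425.65.
∂Q_x/∂P_x = −3.7, so E_p = (−3.7)·(27/425.65) ≈ -0.235.
|E_p| < 1: demand is inelastic.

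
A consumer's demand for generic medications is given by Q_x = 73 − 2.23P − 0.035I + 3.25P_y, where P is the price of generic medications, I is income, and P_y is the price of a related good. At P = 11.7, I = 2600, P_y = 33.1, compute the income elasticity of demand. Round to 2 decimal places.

At the given point, Q_x = 73 − 2.23(11.7) − 0.035(2600) + 3.25(33.1) = 73 − 26.091 − 91 + 107.575 = 63.484.
∂Q_x/∂I = −0.035, so E_I = -0.035·(2600/63.484) ≈ -1.43.
E_I < 0: inferior good.

-1.43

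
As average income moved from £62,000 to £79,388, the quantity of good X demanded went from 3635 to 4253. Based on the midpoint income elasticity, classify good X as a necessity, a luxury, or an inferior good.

necessity

%ΔQ = (4253 − 3635)/[(3635+4253)/2] = 618/3944 ≈ 0.1567.
%ΔI = (79,388 − 62,000)/[(62,000+79,388)/2] = 17388/70694 ≈ 0.2460.
E_I = %ΔQ/%ΔI ≈ 0.637.
E_I ∈ (0,1): normal good (necessity).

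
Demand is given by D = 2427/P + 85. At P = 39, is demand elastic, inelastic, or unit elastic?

At P = 39, D = 147.2308.
dD/dP = −2427/P² = −1.5957.
Point elasticity E = (dD/dP)·(P/D) = -1.5957 × 39/147.2308 ≈ -0.423.
|E| ≈ 0.423 < 1, so demand is inelastic.

inelastic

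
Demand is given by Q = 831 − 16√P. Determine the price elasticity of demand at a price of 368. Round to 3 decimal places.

-0.293

At P = 368, Q = 524.0668.
dQ/dP = −16/(2√P) = −16/(2·19.1833).
Point elasticity E = (dQ/dP)·(P/Q) = -0.417 × 368/524.0668 ≈ -0.293.
|E| < 1, so demand is inelastic at this price.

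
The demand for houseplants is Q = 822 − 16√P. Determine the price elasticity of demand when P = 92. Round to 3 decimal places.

-0.115

At P = 92, Q = 668.5334.
dQ/dP = −16/(2√P) = −16/(2·9.5917).
Point elasticity E = (dQ/dP)·(P/Q) = -0.8341 × 92/668.5334 ≈ -0.115.
|E| < 1, so demand is inelastic at this price.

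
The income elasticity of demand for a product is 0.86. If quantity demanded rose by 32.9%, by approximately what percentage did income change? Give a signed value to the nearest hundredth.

%ΔQ ≈ E × %ΔI ⇒ %ΔI = %ΔQ / E = (32.9%)/(0.86) ≈ 38.26%.

38.26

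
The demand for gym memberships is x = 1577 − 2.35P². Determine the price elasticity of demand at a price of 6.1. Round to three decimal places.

At P = 6.1, x = 1489.5565.
dx/dP = −2·2.35·P = −28.67.
Point elasticity E = (dx/dP)·(P/x) = -28.67 × 6.1/1489.5565 ≈ -0.117.
|E| < 1, so demand is inelastic at this price.

-0.117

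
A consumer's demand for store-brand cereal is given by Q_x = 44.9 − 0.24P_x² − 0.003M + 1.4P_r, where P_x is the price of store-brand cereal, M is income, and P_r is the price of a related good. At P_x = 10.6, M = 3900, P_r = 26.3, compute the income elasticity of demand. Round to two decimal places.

-0.27

Substituting, Q_x = 44.9 − 0.24(10.6)² − 0.003(3900) + 1.4(26.3) = 44.9 − 26.9664 − 11.7 + 36.82 = 43.0536.
∂Q_x/∂M = −0.003, so E_I = -0.003·(3900/43.0536) ≈ -0.27.
E_I < 0: inferior good.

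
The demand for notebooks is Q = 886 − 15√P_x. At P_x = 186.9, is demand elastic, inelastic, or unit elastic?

At P_x = 186.9, Q = 680.9329.
dQ/dP_x = −15/(2√P_x) = −15/(2·13.6711).
Point elasticity E = (dQ/dP_x)·(P_x/Q) = -0.5486 × 186.9/680.9329 ≈ -0.151.
|E| ≈ 0.151 < 1, so demand is inelastic.

inelastic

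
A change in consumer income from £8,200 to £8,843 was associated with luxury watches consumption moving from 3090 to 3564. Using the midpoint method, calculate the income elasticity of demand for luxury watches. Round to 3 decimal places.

%ΔQ = (3564 − 3090)/[(3090+3564)/2] = 474/3327 ≈ 0.1425.
%ΔI = (8,843 − 8,200)/[(8,200+8,843)/2] = 643/8521.5 ≈ 0.0755.
E_I = %ΔQ/%ΔI ≈ 1.888.
E_I > 1: normal good (luxury).

1.888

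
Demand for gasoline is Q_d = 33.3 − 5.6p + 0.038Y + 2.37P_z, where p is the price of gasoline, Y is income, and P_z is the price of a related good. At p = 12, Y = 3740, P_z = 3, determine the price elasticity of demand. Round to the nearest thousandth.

-0.583

Substituting, Q_d = 33.3 − 5.6(12) + 0.038(3740) + 2.37(3) = 33.3 − 67.2 + 142.12 + 7.11 = 115.33.
∂Q_d/∂p = −5.6, so E_p = (−5.6)·(12/115.33) ≈ -0.583.
|E_p| < 1: demand is inelastic.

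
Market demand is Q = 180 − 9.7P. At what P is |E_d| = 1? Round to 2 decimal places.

For linear demand Q = a − bP, E = −bP/(a − bP). |E| = 1 ⇒ bP = a − bP ⇒ P = a/(2b).
P = 180/(2·9.7) ≈ 9.28.

9.28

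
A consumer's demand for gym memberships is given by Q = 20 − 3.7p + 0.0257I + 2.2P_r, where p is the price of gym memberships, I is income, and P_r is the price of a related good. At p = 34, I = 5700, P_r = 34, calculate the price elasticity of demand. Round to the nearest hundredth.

-1.09

Q = 20 − 3.7(34) + 0.0257(5700) + 2.2(34) = 20 − 125.8 + 146.49 + 74.8 = 115.49.
∂Q/∂p = −3.7, so E_p = (−3.7)·(34/115.49) ≈ -1.09.
|E_p| > 1: demand is elastic.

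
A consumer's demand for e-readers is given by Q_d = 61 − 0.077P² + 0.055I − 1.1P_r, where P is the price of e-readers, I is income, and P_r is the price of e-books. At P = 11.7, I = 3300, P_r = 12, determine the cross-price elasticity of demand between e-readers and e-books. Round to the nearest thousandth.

At the given point, Q_d = 61 − 0.077(11.7)² + 0.055(3300) − 1.1(12) = 61 − 10.5405 + 181.5 − 13.2 = 218.7595.
∂Q_d/∂P_r = −1.1, so E_xy = -1.1·(12/218.7595) ≈ -0.060.
E_xy < 0: the goods are complements.

-0.060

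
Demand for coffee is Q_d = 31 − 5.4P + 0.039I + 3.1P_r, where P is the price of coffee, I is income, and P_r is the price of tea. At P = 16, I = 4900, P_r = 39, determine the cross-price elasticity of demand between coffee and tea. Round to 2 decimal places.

0.47

Substituting, Q_d = 31 − 5.4(16) + 0.039(4900) + 3.1(39) = 31 − 86.4 + 191.1 + 120.9 = 256.6.
∂Q_d/∂P_r = +3.1, so E_xy = 3.1·(39/256.6) ≈ 0.47.
E_xy > 0: the goods are substitutes.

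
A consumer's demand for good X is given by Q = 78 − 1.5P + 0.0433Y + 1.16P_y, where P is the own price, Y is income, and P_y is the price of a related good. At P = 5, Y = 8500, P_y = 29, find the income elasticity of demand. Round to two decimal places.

0.78

First evaluate Q: 78 − 1.5(5) + 0.0433(8500) + 1.16(29) = 78 − 7.5 + 368.05 + 33.64 = 472.19.
∂Q/∂Y = +0.0433, so E_I = 0.0433·(8500/472.19) ≈ 0.78.
E_I ∈ (0,1): normal good (necessity).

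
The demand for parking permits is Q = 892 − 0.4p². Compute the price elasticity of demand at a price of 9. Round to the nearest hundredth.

At p = 9, Q = 859.6.
dQ/dp = −2·0.4·p = −7.2.
Point elasticity E = (dQ/dp)·(p/Q) = -7.2 × 9/859.6 ≈ -0.08.
|E| < 1, so demand is inelastic at this price.

-0.08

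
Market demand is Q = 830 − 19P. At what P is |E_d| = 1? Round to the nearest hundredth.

21.84

For linear demand Q = a − bP, E = −bP/(a − bP). |E| = 1 ⇒ bP = a − bP ⇒ P = a/(2b).
P = 830/(2·19) ≈ 21.84.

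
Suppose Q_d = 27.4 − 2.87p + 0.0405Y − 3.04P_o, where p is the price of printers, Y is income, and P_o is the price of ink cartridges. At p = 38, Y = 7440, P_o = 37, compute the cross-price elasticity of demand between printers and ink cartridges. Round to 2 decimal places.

Evaluating quantity at (p, Y, P_o) gives Q_d = 27.4 − 2.87(38) + 0.0405(7440) − 3.04(37) = 27.4 − 109.06 + 301.32 − 112.48 = 107.18.
∂Q_d/∂P_o = −3.04, so E_xy = -3.04·(37/107.18) ≈ -1.05.
E_xy < 0: the goods are complements.

-1.05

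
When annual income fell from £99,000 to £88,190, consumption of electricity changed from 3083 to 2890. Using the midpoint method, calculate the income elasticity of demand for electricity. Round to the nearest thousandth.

0.560

%ΔQ = (2890 − 3083)/[(3083+2890)/2] = -193/2986.5 ≈ -0.0646.
%ΔI = (88,190 − 99,000)/[(99,000+88,190)/2] = -10810/93595 ≈ -0.1155.
E_I = %ΔQ/%ΔI ≈ 0.560.
E_I ∈ (0,1): normal good (necessity).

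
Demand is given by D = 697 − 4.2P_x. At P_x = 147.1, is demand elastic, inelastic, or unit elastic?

elastic

At P_x = 147.1, D = 79.18.
dD/dP_x = −4.2.
Point elasticity E = (dD/dP_x)·(P_x/D) = -4.2 × 147.1/79.18 ≈ -7.803.
|E| ≈ 7.803 > 1, so demand is elastic.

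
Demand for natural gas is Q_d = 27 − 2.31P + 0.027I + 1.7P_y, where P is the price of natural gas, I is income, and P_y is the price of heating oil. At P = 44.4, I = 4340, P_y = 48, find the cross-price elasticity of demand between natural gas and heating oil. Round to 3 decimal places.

0.662

Evaluating quantity at (P, I, P_y) gives Q_d = 27 − 2.31(44.4) + 0.027(4340) + 1.7(48) = 27 − 102.564 + 117.18 + 81.6 = 123.216.
∂Q_d/∂P_y = +1.7, so E_xy = 1.7·(48/123.216) ≈ 0.662.
E_xy > 0: the goods are substitutes.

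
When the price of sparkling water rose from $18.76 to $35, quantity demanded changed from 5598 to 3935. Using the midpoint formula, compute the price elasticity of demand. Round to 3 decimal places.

%Δq = (3935 − 5598)/[(5598 + 3935)/2] = -1663/4766.5 ≈ -0.3489.
%ΔP = (35 − 18.76)/[(18.76 + 35)/2] = 16.24/26.88 ≈ 0.6042.
Arc elasticity E = %Δq/%ΔP ≈ -0.3489/0.6042 ≈ -0.577.
|E| < 1: demand is inelastic over this range.

-0.577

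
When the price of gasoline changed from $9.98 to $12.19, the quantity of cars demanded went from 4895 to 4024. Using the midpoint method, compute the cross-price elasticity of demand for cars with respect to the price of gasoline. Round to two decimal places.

%ΔQ_x = (4024 − 4895)/[(4895+4024)/2] = -871/4459.5 ≈ -0.1953.
%ΔP_y = (12.19 − 9.98)/[(9.98+12.19)/2] ≈ 0.1994.
E_xy = -0.1953/0.1994 ≈ -0.98.
E_xy < 0, so cars and gasoline are complements.

-0.98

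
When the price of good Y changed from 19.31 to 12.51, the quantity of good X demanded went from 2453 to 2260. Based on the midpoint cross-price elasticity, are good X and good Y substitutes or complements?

%ΔQ_x = (2260 − 2453)/[(2453+2260)/2] = -193/2356.5 ≈ -0.0819.
%ΔP_y = (12.51 − 19.31)/[(19.31+12.51)/2] ≈ -0.4274.
E_xy = -0.0819/-0.4274 ≈ 0.192.
E_xy > 0, so the goods are substitutes.

substitutes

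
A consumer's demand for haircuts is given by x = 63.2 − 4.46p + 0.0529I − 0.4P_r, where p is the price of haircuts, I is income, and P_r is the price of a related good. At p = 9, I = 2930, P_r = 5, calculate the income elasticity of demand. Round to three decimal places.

0.880

Substituting, x = 63.2 − 4.46(9) + 0.0529(2930) − 0.4(5) = 63.2 − 40.14 + 154.997 − 2 = 176.057.
∂x/∂I = +0.0529, so E_I = 0.0529·(2930/176.057) ≈ 0.880.
E_I ∈ (0,1): normal good (necessity).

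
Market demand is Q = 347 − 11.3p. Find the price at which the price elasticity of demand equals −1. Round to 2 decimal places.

15.35

For linear demand Q = a − bp, E = −bp/(a − bp). |E| = 1 ⇒ bp = a − bp ⇒ p = a/(2b).
p = 347/(2·11.3) ≈ 15.35.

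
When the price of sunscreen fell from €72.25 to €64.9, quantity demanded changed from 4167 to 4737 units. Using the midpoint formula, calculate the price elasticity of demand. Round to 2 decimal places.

-1.19

%ΔQ = (4737 − 4167)/[(4167 + 4737)/2] = 570/4452 ≈ 0.1280.
%Δp = (64.9 − 72.25)/[(72.25 + 64.9)/2] = -7.35/68.575 ≈ -0.1072.
Arc elasticity E = %ΔQ/%Δp ≈ 0.1280/-0.1072 ≈ -1.19.
|E| > 1: demand is elastic over this range.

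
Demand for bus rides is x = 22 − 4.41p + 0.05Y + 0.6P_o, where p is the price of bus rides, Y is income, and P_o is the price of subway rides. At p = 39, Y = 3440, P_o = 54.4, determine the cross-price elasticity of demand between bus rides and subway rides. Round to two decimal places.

0.60

x = 22 − 4.41(39) + 0.05(3440) + 0.6(54.4) = 22 − 171.99 + 172 + 32.64 = 54.65.
∂x/∂P_o = +0.6, so E_xy = 0.6·(54.4/54.65) ≈ 0.60.
E_xy > 0: the goods are substitutes.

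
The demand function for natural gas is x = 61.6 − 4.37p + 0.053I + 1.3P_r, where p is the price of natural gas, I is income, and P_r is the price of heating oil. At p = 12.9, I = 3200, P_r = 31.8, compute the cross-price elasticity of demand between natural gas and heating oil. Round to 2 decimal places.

0.19

At the given point, x = 61.6 − 4.37(12.9) + 0.053(3200) + 1.3(31.8) = 61.6 − 56.373 + 169.6 + 41.34 = 216.167.
∂x/∂P_r = +1.3, so E_xy = 1.3·(31.8/216.167) ≈ 0.19.
E_xy > 0: the goods are substitutes.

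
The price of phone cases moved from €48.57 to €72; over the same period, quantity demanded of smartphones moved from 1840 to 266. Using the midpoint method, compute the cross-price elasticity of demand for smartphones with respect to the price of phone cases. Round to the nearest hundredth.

-3.85

%ΔQ_x = (266 − 1840)/[(1840+266)/2] = -1574/1053 ≈ -1.4948.
%ΔP_y = (72 − 48.57)/[(48.57+72)/2] ≈ 0.3887.
E_xy = -1.4948/0.3887 ≈ -3.85.
E_xy < 0, so smartphones and phone cases are complements.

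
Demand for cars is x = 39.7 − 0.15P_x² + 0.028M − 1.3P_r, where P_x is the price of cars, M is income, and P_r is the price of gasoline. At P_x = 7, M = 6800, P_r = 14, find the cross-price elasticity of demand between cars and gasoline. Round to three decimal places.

-0.089

First evaluate x: 39.7 − 0.15(7)² + 0.028(6800) − 1.3(14) = 39.7 − 7.35 + 190.4 − 18.2 = 204.55.
∂x/∂P_r = −1.3, so E_xy = -1.3·(14/204.55) ≈ -0.089.
E_xy < 0: the goods are complements.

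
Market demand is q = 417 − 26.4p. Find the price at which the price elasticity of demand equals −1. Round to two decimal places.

For linear demand q = a − bp, E = −bp/(a − bp). |E| = 1 ⇒ bp = a − bp ⇒ p = a/(2b).
p = 417/(2·26.4) ≈ 7.90.

7.90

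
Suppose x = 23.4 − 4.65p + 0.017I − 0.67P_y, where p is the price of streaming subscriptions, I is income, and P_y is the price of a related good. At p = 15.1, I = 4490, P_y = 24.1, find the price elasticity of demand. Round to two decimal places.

At the given point, x = 23.4 − 4.65(15.1) + 0.017(4490) − 0.67(24.1) = 23.4 − 70.215 + 76.33 − 16.147 = 13.368.
∂x/∂p = −4.65, so E_p = (−4.65)·(15.1/13.368) ≈ -5.25.
|E_p| > 1: demand is elastic.

-5.25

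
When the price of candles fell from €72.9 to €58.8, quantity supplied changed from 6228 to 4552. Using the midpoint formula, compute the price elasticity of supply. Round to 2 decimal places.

%ΔQ = (4552 − 6228)/[(6228 + 4552)/2] = -1676/5390 ≈ -0.3109.
%ΔP = (58.8 − 72.9)/[(72.9 + 58.8)/2] = -14.1/65.85 ≈ -0.2141.
Arc elasticity E = %ΔQ/%ΔP ≈ -0.3109/-0.2141 ≈ 1.45.
|E| > 1: supply is elastic over this range.

1.45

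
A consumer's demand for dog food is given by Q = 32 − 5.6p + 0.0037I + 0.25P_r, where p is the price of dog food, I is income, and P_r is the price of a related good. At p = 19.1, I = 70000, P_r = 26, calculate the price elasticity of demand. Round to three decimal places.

-0.561

Substituting, Q = 32 − 5.6(19.1) + 0.0037(70000) + 0.25(26) = 32 − 106.96 + 259 + 6.5 = 190.54.
∂Q/∂p = −5.6, so E_p = (−5.6)·(19.1/190.54) ≈ -0.561.
|E_p| < 1: demand is inelastic.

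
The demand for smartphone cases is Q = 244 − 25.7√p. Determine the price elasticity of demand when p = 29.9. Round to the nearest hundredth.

At p = 29.9, Q = 103.4701.
dQ/dp = −25.7/(2√p) = −25.7/(2·5.4681).
Point elasticity E = (dQ/dp)·(p/Q) = -2.35 × 29.9/103.4701 ≈ -0.68.
|E| < 1, so demand is inelastic at this price.

-0.68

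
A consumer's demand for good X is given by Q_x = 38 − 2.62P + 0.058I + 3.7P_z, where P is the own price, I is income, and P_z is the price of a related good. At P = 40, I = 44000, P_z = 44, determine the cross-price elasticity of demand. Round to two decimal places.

First evaluate Q_x: 38 − 2.62(40) + 0.058(44000) + 3.7(44) = 38 − 104.8 + 2552 + 162.8 = 2648.
∂Q_x/∂P_z = +3.7, so E_xy = 3.7·(44/2648) ≈ 0.06.
E_xy > 0: the goods are substitutes.

0.06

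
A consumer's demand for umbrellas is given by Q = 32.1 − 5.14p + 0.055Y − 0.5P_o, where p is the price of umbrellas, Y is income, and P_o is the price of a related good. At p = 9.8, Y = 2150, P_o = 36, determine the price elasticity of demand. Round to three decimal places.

-0.614

Evaluating quantity at (p, Y, P_o) gives Q = 32.1 − 5.14(9.8) + 0.055(2150) − 0.5(36) = 32.1 − 50.372 + 118.25 − 18 = 81.978.
∂Q/∂p = −5.14, so E_p = (−5.14)·(9.8/81.978) ≈ -0.614.
|E_p| < 1: demand is inelastic.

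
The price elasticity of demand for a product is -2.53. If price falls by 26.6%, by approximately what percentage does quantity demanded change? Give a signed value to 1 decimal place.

67.3

%ΔQ ≈ E × %ΔP = (-2.53) × (-26.6%) ≈ 67.3%.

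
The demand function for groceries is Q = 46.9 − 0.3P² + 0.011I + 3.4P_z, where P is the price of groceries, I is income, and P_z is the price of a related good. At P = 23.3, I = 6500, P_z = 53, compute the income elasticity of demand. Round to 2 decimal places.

0.53

At the given point, Q = 46.9 − 0.3(23.3)² + 0.011(6500) + 3.4(53) = 46.9 − 162.867 + 71.5 + 180.2 = 135.733.
∂Q/∂I = +0.011, so E_I = 0.011·(6500/135.733) ≈ 0.53.
E_I ∈ (0,1): normal good (necessity).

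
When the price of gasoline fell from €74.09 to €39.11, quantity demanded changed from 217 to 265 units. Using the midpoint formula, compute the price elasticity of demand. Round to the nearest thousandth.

%Δq = (265 − 217)/[(217 + 265)/2] = 48/241 ≈ 0.1992.
%ΔP = (39.11 − 74.09)/[(74.09 + 39.11)/2] = -34.98/56.6 ≈ -0.6180.
Arc elasticity E = %Δq/%ΔP ≈ 0.1992/-0.6180 ≈ -0.322.
|E| < 1: demand is inelastic over this range.

-0.322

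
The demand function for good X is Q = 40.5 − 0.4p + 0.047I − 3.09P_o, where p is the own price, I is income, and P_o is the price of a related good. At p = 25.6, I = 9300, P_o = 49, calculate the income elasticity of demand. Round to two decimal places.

Substituting, Q = 40.5 − 0.4(25.6) + 0.047(9300) − 3.09(49) = 40.5 − 10.24 + 437.1 − 151.41 = 315.95.
∂Q/∂I = +0.047, so E_I = 0.047·(9300/315.95) ≈ 1.38.
E_I > 1: normal good (luxury).

1.38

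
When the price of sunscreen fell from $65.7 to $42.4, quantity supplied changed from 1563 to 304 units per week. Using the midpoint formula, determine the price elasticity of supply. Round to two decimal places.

3.13

%ΔQ = (304 − 1563)/[(1563 + 304)/2] = -1259/933.5 ≈ -1.3487.
%Δp = (42.4 − 65.7)/[(65.7 + 42.4)/2] = -23.3/54.05 ≈ -0.4311.
Arc elasticity E = %ΔQ/%Δp ≈ -1.3487/-0.4311 ≈ 3.13.
|E| > 1: supply is elastic over this range.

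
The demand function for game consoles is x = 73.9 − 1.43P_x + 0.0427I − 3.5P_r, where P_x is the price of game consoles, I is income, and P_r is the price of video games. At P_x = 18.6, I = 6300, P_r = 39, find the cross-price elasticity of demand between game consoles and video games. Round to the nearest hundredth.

First evaluate x: 73.9 − 1.43(18.6) + 0.0427(6300) − 3.5(39) = 73.9 − 26.598 + 269.01 − 136.5 = 179.812.
∂x/∂P_r = −3.5, so E_xy = -3.5·(39/179.812) ≈ -0.76.
E_xy < 0: the goods are complements.

-0.76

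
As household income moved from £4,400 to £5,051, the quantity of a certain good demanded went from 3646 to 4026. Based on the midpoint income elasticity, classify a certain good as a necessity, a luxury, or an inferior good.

necessity

%ΔQ = (4026 − 3646)/[(3646+4026)/2] = 380/3836 ≈ 0.0991.
%ΔI = (5,051 − 4,400)/[(4,400+5,051)/2] = 651/4725.5 ≈ 0.1378.
E_I = %ΔQ/%ΔI ≈ 0.719.
E_I ∈ (0,1): normal good (necessity).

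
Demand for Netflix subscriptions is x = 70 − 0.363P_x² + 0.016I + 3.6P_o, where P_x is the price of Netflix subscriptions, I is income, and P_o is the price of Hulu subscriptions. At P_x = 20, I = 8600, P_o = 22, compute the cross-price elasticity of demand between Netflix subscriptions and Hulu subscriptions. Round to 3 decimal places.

0.559

First evaluate x: 70 − 0.363(20)² + 0.016(8600) + 3.6(22) = 70 − 145.2 + 137.6 + 79.2 = 141.6.
∂x/∂P_o = +3.6, so E_xy = 3.6·(22/141.6) ≈ 0.559.
E_xy > 0: the goods are substitutes.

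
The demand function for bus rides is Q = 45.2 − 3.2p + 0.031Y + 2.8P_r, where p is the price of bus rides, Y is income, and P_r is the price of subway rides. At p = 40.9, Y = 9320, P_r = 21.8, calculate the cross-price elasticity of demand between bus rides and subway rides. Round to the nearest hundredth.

0.23

Evaluating quantity at (p, Y, P_r) gives Q = 45.2 − 3.2(40.9) + 0.031(9320) + 2.8(21.8) = 45.2 − 130.88 + 288.92 + 61.04 = 264.28.
∂Q/∂P_r = +2.8, so E_xy = 2.8·(21.8/264.28) ≈ 0.23.
E_xy > 0: the goods are substitutes.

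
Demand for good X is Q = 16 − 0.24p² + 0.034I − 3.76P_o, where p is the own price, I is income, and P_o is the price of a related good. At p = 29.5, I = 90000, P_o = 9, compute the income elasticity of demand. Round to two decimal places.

Evaluating quantity at (p, I, P_o) gives Q = 16 − 0.24(29.5)² + 0.034(90000) − 3.76(9) = 16 − 208.86 + 3060 − 33.84 = 2833.3.
∂Q/∂I = +0.034, so E_I = 0.034·(90000/2833.3) ≈ 1.08.
E_I > 1: normal good (luxury).

1.08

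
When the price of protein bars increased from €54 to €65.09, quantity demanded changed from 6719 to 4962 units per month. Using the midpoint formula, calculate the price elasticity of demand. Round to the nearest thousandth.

-1.615

%Δq = (4962 − 6719)/[(6719 + 4962)/2] = -1757/5840.5 ≈ -0.3008.
%ΔP = (65.09 − 54)/[(54 + 65.09)/2] = 11.09/59.545 ≈ 0.1862.
Arc elasticity E = %Δq/%ΔP ≈ -0.3008/0.1862 ≈ -1.615.
|E| > 1: demand is elastic over this range.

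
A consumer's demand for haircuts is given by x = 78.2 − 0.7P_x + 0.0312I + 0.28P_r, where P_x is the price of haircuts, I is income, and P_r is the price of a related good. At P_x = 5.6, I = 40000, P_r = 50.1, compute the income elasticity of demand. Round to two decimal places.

Evaluating quantity at (P_x, I, P_r) gives x = 78.2 − 0.7(5.6) + 0.0312(40000) + 0.28(50.1) = 78.2 − 3.92 + 1248 + 14.028 = 1336.308.
∂x/∂I = +0.0312, so E_I = 0.0312·(40000/1336.308) ≈ 0.93.
E_I ∈ (0,1): normal good (necessity).

0.93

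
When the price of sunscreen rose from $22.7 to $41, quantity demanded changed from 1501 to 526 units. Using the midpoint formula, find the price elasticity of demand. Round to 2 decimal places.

%Δq = (526 − 1501)/[(1501 + 526)/2] = -975/1013.5 ≈ -0.9620.
%Δp = (41 − 22.7)/[(22.7 + 41)/2] = 18.3/31.85 ≈ 0.5746.
Arc elasticity E = %Δq/%Δp ≈ -0.9620/0.5746 ≈ -1.67.
|E| > 1: demand is elastic over this range.

-1.67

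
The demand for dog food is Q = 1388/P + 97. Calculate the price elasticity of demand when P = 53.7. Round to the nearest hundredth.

-0.21

At P = 53.7, Q = 122.8473.
dQ/dP = −1388/P² = −0.4813.
Point elasticity E = (dQ/dP)·(P/Q) = -0.4813 × 53.7/122.8473 ≈ -0.21.
|E| < 1, so demand is inelastic at this price.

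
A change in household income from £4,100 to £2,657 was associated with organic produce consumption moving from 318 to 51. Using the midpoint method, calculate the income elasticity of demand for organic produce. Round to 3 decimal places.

3.388

%ΔQ = (51 − 318)/[(318+51)/2] = -267/184.5 ≈ -1.4472.
%ΔY = (2,657 − 4,100)/[(4,100+2,657)/2] = -1443/3378.5 ≈ -0.4271.
E_I = %ΔQ/%ΔY ≈ 3.388.
E_I > 1: normal good (luxury).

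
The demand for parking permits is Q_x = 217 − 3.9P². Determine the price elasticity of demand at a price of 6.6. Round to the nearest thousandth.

-7.211

At P = 6.6, Q_x = 47.116.
dQ_x/dP = −2·3.9·P = −51.48.
Point elasticity E = (dQ_x/dP)·(P/Q_x) = -51.48 × 6.6/47.116 ≈ -7.211.
|E| > 1, so demand is elastic at this price.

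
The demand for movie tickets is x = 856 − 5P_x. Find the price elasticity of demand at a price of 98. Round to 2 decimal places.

-1.34

At P_x = 98, x = 366.
dx/dP_x = −5.
Point elasticity E = (dx/dP_x)·(P_x/x) = -5 × 98/366 ≈ -1.34.
|E| > 1, so demand is elastic at this price.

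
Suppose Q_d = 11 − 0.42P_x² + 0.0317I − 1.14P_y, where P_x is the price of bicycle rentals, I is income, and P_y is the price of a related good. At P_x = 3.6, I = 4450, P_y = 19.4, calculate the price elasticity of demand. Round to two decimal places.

First evaluate Q_d: 11 − 0.42(3.6)² + 0.0317(4450) − 1.14(19.4) = 11 − 5.4432 + 141.065 − 22.116 = 124.5058.
∂Q_d/∂P_x = −2·0.42·P_x = -3.024, so E_p = -3.024·(3.6/124.5058) ≈ -0.09.
|E_p| < 1: demand is inelastic.

-0.09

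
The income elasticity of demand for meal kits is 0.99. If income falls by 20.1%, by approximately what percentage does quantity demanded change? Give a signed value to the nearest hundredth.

-19.90

%ΔQ ≈ E × %ΔI = (0.99) × (-20.1%) ≈ -19.90%.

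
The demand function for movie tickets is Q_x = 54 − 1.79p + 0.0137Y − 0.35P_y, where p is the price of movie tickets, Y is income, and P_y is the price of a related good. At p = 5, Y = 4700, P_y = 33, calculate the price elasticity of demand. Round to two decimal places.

-0.09

Substituting, Q_x = 54 − 1.79(5) + 0.0137(4700) − 0.35(33) = 54 − 8.95 + 64.39 − 11.55 = 97.89.
∂Q_x/∂p = −1.79, so E_p = (−1.79)·(5/97.89) ≈ -0.09.
|E_p| < 1: demand is inelastic.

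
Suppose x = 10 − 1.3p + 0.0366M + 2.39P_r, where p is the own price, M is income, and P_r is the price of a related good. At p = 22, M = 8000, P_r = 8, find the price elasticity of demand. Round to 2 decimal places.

-0.10

Substituting, x = 10 − 1.3(22) + 0.0366(8000) + 2.39(8) = 10 − 28.6 + 292.8 + 19.12 = 293.32.
∂x/∂p = −1.3, so E_p = (−1.3)·(22/293.32) ≈ -0.10.
|E_p| < 1: demand is inelastic.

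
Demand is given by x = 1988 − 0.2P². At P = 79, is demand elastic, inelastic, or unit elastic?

elastic

At P = 79, x = 739.8.
dx/dP = −2·0.2·P = −31.6.
Point elasticity E = (dx/dP)·(P/x) = -31.6 × 79/739.8 ≈ -3.374.
|E| ≈ 3.374 > 1, so demand is elastic.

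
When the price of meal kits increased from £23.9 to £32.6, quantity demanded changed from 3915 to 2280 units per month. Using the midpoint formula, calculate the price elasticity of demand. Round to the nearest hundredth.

%Δq = (2280 − 3915)/[(3915 + 2280)/2] = -1635/3097.5 ≈ -0.5278.
%Δp = (32.6 − 23.9)/[(23.9 + 32.6)/2] = 8.7/28.25 ≈ 0.3080.
Arc elasticity E = %Δq/%Δp ≈ -0.5278/0.3080 ≈ -1.71.
|E| > 1: demand is elastic over this range.

-1.71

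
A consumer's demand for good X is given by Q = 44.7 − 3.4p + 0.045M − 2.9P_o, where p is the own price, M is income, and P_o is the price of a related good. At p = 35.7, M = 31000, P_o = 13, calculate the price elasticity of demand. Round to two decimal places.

Q = 44.7 − 3.4(35.7) + 0.045(31000) − 2.9(13) = 44.7 − 121.38 + 1395 − 37.7 = 1280.62.
∂Q/∂p = −3.4, so E_p = (−3.4)·(35.7/1280.62) ≈ -0.09.
|E_p| < 1: demand is inelastic.

-0.09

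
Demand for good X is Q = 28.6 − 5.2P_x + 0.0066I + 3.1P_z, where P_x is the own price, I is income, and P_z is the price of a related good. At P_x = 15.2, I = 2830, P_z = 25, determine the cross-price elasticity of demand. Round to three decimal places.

Substituting, Q = 28.6 − 5.2(15.2) + 0.0066(2830) + 3.1(25) = 28.6 − 79.04 + 18.678 + 77.5 = 45.738.
∂Q/∂P_z = +3.1, so E_xy = 3.1·(25/45.738) ≈ 1.694.
E_xy > 0: the goods are substitutes.

1.694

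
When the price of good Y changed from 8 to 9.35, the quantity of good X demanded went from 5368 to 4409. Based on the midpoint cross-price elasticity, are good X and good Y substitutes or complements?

%ΔQ_x = (4409 − 5368)/[(5368+4409)/2] = -959/4888.5 ≈ -0.1962.
%ΔP_y = (9.35 − 8)/[(8+9.35)/2] ≈ 0.1556.
E_xy = -0.1962/0.1556 ≈ -1.261.
E_xy < 0, so the goods are complements.

complements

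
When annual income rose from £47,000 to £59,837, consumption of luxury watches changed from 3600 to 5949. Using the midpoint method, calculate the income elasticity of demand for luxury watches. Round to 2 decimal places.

2.05

%ΔQ = (5949 − 3600)/[(3600+5949)/2] = 2349/4774.5 ≈ 0.4920.
%ΔI = (59,837 − 47,000)/[(47,000+59,837)/2] = 12837/53418.5 ≈ 0.2403.
E_I = %ΔQ/%ΔI ≈ 2.05.
E_I > 1: normal good (luxury).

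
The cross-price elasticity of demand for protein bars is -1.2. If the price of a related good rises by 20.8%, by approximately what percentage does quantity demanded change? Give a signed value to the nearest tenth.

-25.0

%ΔQ ≈ E × %ΔP_y = (-1.2) × (20.8%) ≈ -25.0%.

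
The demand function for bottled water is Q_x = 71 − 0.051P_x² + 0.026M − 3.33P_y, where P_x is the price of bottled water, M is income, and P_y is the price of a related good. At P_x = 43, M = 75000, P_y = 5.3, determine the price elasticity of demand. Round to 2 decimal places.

-0.10

Q_x = 71 − 0.051(43)² + 0.026(75000) − 3.33(5.3) = 71 − 94.299 + 1950 − 17.649 = 1909.052.
∂Q_x/∂P_x = −2·0.051·P_x = -4.386, so E_p = -4.386·(43/1909.052) ≈ -0.10.
|E_p| < 1: demand is inelastic.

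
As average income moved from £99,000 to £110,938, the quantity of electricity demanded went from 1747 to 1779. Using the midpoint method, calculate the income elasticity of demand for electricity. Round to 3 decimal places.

0.160

%ΔQ = (1779 − 1747)/[(1747+1779)/2] = 32/1763 ≈ 0.0182.
%ΔI = (110,938 − 99,000)/[(99,000+110,938)/2] = 11938/104969 ≈ 0.1137.
E_I = %ΔQ/%ΔI ≈ 0.160.
E_I ∈ (0,1): normal good (necessity).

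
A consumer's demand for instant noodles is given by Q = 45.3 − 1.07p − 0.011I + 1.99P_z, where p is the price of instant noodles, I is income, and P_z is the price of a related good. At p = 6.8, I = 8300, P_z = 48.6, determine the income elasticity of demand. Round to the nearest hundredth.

First evaluate Q: 45.3 − 1.07(6.8) − 0.011(8300) + 1.99(48.6) = 45.3 − 7.276 − 91.3 + 96.714 = 43.438.
∂Q/∂I = −0.011, so E_I = -0.011·(8300/43.438) ≈ -2.10.
E_I < 0: inferior good.

-2.10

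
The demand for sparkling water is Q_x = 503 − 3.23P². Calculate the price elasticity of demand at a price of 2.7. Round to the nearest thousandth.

-0.098

At P = 2.7, Q_x = 479.4533.
dQ_x/dP = −2·3.23·P = −17.442.
Point elasticity E = (dQ_x/dP)·(P/Q_x) = -17.442 × 2.7/479.4533 ≈ -0.098.
|E| < 1, so demand is inelastic at this price.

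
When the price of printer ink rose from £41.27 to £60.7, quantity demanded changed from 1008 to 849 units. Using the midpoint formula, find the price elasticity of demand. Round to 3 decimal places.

%ΔQ = (849 − 1008)/[(1008 + 849)/2] = -159/928.5 ≈ -0.1712.
%Δp = (60.7 − 41.27)/[(41.27 + 60.7)/2] = 19.43/50.985 ≈ 0.3811.
Arc elasticity E = %ΔQ/%Δp ≈ -0.1712/0.3811 ≈ -0.449.
|E| < 1: demand is inelastic over this range.

-0.449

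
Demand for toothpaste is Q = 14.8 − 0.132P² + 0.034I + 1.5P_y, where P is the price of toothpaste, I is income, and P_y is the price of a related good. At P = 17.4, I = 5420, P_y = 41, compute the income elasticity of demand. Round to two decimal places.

Substituting, Q = 14.8 − 0.132(17.4)² + 0.034(5420) + 1.5(41) = 14.8 − 39.9643 + 184.28 + 61.5 = 220.6157.
∂Q/∂I = +0.034, so E_I = 0.034·(5420/220.6157) ≈ 0.84.
E_I ∈ (0,1): normal good (necessity).

0.84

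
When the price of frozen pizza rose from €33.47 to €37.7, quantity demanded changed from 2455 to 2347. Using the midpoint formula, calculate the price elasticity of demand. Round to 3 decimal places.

%ΔQ = (2347 − 2455)/[(2455 + 2347)/2] = -108/2401 ≈ -0.0450.
%Δp = (37.7 − 33.47)/[(33.47 + 37.7)/2] = 4.23/35.585 ≈ 0.1189.
Arc elasticity E = %ΔQ/%Δp ≈ -0.0450/0.1189 ≈ -0.378.
|E| < 1: demand is inelastic over this range.

-0.378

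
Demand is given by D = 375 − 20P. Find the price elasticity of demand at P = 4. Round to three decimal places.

-0.271

At P = 4, D = 295.
dD/dP = −20.
Point elasticity E = (dD/dP)·(P/D) = -20 × 4/295 ≈ -0.271.
|E| < 1, so demand is inelastic at this price.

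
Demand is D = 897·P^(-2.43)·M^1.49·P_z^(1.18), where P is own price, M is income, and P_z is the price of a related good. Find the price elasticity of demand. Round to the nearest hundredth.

-2.43

For a Cobb–Douglas (constant-elasticity) form D = A·P^α·…, the elasticity with respect to P equals the exponent α at every point.
Here the exponent on P is -2.43, so the price elasticity of demand is -2.43.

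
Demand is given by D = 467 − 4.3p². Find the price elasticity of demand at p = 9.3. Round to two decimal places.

-7.82

At p = 9.3, D = 95.093.
dD/dp = −2·4.3·p = −79.98.
Point elasticity E = (dD/dp)·(p/D) = -79.98 × 9.3/95.093 ≈ -7.82.
|E| > 1, so demand is elastic at this price.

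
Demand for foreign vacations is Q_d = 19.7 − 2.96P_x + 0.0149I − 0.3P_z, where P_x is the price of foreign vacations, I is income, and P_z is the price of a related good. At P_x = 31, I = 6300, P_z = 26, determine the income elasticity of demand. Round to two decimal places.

6.70

At the given point, Q_d = 19.7 − 2.96(31) + 0.0149(6300) − 0.3(26) = 19.7 − 91.76 + 93.87 − 7.8 = 14.01.
∂Q_d/∂I = +0.0149, so E_I = 0.0149·(6300/14.01) ≈ 6.70.
E_I > 1: normal good (luxury).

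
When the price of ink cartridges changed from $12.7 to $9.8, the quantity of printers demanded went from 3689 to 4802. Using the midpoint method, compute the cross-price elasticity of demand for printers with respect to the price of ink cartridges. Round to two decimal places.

-1.02

%ΔQ_x = (4802 − 3689)/[(3689+4802)/2] = 1113/4245.5 ≈ 0.2622.
%ΔP_y = (9.8 − 12.7)/[(12.7+9.8)/2] ≈ -0.2578.
E_xy = 0.2622/-0.2578 ≈ -1.02.
E_xy < 0, so printers and ink cartridges are complements.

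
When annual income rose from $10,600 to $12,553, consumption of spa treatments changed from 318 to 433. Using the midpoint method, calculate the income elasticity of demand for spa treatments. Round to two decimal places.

%ΔQ = (433 − 318)/[(318+433)/2] = 115/375.5 ≈ 0.3063.
%ΔY = (12,553 − 10,600)/[(10,600+12,553)/2] = 1953/11576.5 ≈ 0.1687.
E_I = %ΔQ/%ΔY ≈ 1.82.
E_I > 1: normal good (luxury).

1.82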